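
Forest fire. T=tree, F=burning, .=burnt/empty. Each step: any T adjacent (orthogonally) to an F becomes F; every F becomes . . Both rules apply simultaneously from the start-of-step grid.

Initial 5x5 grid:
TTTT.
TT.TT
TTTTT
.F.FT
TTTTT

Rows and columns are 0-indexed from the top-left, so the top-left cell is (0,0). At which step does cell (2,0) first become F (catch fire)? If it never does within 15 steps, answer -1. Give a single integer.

Step 1: cell (2,0)='T' (+5 fires, +2 burnt)
Step 2: cell (2,0)='F' (+8 fires, +5 burnt)
  -> target ignites at step 2
Step 3: cell (2,0)='.' (+4 fires, +8 burnt)
Step 4: cell (2,0)='.' (+2 fires, +4 burnt)
Step 5: cell (2,0)='.' (+0 fires, +2 burnt)
  fire out at step 5

2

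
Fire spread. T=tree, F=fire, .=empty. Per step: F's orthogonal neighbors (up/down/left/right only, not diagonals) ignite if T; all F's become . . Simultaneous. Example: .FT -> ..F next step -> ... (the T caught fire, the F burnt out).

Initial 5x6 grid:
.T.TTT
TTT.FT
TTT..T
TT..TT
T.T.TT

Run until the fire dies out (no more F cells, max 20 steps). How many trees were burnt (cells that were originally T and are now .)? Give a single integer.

Step 1: +2 fires, +1 burnt (F count now 2)
Step 2: +3 fires, +2 burnt (F count now 3)
Step 3: +1 fires, +3 burnt (F count now 1)
Step 4: +2 fires, +1 burnt (F count now 2)
Step 5: +1 fires, +2 burnt (F count now 1)
Step 6: +0 fires, +1 burnt (F count now 0)
Fire out after step 6
Initially T: 20, now '.': 19
Total burnt (originally-T cells now '.'): 9

Answer: 9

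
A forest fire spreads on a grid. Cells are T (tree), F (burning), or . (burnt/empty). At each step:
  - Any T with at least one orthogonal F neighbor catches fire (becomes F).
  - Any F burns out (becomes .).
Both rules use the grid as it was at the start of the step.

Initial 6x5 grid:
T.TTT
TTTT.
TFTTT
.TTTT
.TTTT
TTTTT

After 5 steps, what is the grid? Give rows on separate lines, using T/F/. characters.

Step 1: 4 trees catch fire, 1 burn out
  T.TTT
  TFTT.
  F.FTT
  .FTTT
  .TTTT
  TTTTT
Step 2: 5 trees catch fire, 4 burn out
  T.TTT
  F.FT.
  ...FT
  ..FTT
  .FTTT
  TTTTT
Step 3: 7 trees catch fire, 5 burn out
  F.FTT
  ...F.
  ....F
  ...FT
  ..FTT
  TFTTT
Step 4: 5 trees catch fire, 7 burn out
  ...FT
  .....
  .....
  ....F
  ...FT
  F.FTT
Step 5: 3 trees catch fire, 5 burn out
  ....F
  .....
  .....
  .....
  ....F
  ...FT

....F
.....
.....
.....
....F
...FT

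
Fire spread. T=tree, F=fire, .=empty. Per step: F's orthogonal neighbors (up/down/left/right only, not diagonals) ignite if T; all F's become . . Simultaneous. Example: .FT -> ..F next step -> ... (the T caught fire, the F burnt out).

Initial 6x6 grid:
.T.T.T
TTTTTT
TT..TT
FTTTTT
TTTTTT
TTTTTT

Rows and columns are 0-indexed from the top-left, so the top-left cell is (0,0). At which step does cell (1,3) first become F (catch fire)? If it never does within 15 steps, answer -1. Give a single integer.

Step 1: cell (1,3)='T' (+3 fires, +1 burnt)
Step 2: cell (1,3)='T' (+5 fires, +3 burnt)
Step 3: cell (1,3)='T' (+4 fires, +5 burnt)
Step 4: cell (1,3)='T' (+5 fires, +4 burnt)
Step 5: cell (1,3)='F' (+5 fires, +5 burnt)
  -> target ignites at step 5
Step 6: cell (1,3)='.' (+5 fires, +5 burnt)
Step 7: cell (1,3)='.' (+2 fires, +5 burnt)
Step 8: cell (1,3)='.' (+1 fires, +2 burnt)
Step 9: cell (1,3)='.' (+0 fires, +1 burnt)
  fire out at step 9

5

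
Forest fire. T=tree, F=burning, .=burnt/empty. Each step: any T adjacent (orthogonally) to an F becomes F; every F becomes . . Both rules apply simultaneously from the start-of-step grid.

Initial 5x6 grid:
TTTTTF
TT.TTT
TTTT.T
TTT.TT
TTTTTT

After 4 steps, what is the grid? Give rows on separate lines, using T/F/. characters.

Step 1: 2 trees catch fire, 1 burn out
  TTTTF.
  TT.TTF
  TTTT.T
  TTT.TT
  TTTTTT
Step 2: 3 trees catch fire, 2 burn out
  TTTF..
  TT.TF.
  TTTT.F
  TTT.TT
  TTTTTT
Step 3: 3 trees catch fire, 3 burn out
  TTF...
  TT.F..
  TTTT..
  TTT.TF
  TTTTTT
Step 4: 4 trees catch fire, 3 burn out
  TF....
  TT....
  TTTF..
  TTT.F.
  TTTTTF

TF....
TT....
TTTF..
TTT.F.
TTTTTF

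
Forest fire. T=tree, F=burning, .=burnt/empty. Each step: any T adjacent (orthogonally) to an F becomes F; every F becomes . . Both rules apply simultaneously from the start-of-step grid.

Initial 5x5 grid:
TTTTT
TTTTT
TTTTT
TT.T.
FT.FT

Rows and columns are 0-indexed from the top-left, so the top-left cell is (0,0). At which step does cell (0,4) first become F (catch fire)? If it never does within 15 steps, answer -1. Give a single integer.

Step 1: cell (0,4)='T' (+4 fires, +2 burnt)
Step 2: cell (0,4)='T' (+3 fires, +4 burnt)
Step 3: cell (0,4)='T' (+5 fires, +3 burnt)
Step 4: cell (0,4)='T' (+5 fires, +5 burnt)
Step 5: cell (0,4)='F' (+3 fires, +5 burnt)
  -> target ignites at step 5
Step 6: cell (0,4)='.' (+0 fires, +3 burnt)
  fire out at step 6

5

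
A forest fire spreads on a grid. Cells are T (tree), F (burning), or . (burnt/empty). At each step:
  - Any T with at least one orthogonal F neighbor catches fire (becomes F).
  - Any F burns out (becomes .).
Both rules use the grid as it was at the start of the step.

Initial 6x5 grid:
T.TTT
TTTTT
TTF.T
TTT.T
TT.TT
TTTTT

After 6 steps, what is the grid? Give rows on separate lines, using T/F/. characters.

Step 1: 3 trees catch fire, 1 burn out
  T.TTT
  TTFTT
  TF..T
  TTF.T
  TT.TT
  TTTTT
Step 2: 5 trees catch fire, 3 burn out
  T.FTT
  TF.FT
  F...T
  TF..T
  TT.TT
  TTTTT
Step 3: 5 trees catch fire, 5 burn out
  T..FT
  F...F
  ....T
  F...T
  TF.TT
  TTTTT
Step 4: 5 trees catch fire, 5 burn out
  F...F
  .....
  ....F
  ....T
  F..TT
  TFTTT
Step 5: 3 trees catch fire, 5 burn out
  .....
  .....
  .....
  ....F
  ...TT
  F.FTT
Step 6: 2 trees catch fire, 3 burn out
  .....
  .....
  .....
  .....
  ...TF
  ...FT

.....
.....
.....
.....
...TF
...FT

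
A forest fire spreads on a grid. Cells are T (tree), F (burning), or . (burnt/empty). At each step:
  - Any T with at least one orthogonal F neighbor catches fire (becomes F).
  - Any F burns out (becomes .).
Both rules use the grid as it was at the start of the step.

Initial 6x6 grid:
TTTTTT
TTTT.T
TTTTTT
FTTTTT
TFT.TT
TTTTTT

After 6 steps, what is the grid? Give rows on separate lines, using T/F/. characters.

Step 1: 5 trees catch fire, 2 burn out
  TTTTTT
  TTTT.T
  FTTTTT
  .FTTTT
  F.F.TT
  TFTTTT
Step 2: 5 trees catch fire, 5 burn out
  TTTTTT
  FTTT.T
  .FTTTT
  ..FTTT
  ....TT
  F.FTTT
Step 3: 5 trees catch fire, 5 burn out
  FTTTTT
  .FTT.T
  ..FTTT
  ...FTT
  ....TT
  ...FTT
Step 4: 5 trees catch fire, 5 burn out
  .FTTTT
  ..FT.T
  ...FTT
  ....FT
  ....TT
  ....FT
Step 5: 6 trees catch fire, 5 burn out
  ..FTTT
  ...F.T
  ....FT
  .....F
  ....FT
  .....F
Step 6: 3 trees catch fire, 6 burn out
  ...FTT
  .....T
  .....F
  ......
  .....F
  ......

...FTT
.....T
.....F
......
.....F
......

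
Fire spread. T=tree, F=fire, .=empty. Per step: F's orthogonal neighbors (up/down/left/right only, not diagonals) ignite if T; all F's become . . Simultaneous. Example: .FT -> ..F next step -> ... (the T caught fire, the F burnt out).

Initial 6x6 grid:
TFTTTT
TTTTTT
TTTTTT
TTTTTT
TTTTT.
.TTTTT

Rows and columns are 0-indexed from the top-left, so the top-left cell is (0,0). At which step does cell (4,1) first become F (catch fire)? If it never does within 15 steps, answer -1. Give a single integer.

Step 1: cell (4,1)='T' (+3 fires, +1 burnt)
Step 2: cell (4,1)='T' (+4 fires, +3 burnt)
Step 3: cell (4,1)='T' (+5 fires, +4 burnt)
Step 4: cell (4,1)='F' (+6 fires, +5 burnt)
  -> target ignites at step 4
Step 5: cell (4,1)='.' (+6 fires, +6 burnt)
Step 6: cell (4,1)='.' (+4 fires, +6 burnt)
Step 7: cell (4,1)='.' (+3 fires, +4 burnt)
Step 8: cell (4,1)='.' (+1 fires, +3 burnt)
Step 9: cell (4,1)='.' (+1 fires, +1 burnt)
Step 10: cell (4,1)='.' (+0 fires, +1 burnt)
  fire out at step 10

4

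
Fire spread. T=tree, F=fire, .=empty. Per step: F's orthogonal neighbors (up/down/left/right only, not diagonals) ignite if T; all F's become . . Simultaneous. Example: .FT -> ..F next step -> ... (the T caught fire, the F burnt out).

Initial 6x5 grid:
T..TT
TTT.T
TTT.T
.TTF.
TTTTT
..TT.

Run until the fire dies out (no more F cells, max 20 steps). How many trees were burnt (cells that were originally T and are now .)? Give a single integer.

Answer: 16

Derivation:
Step 1: +2 fires, +1 burnt (F count now 2)
Step 2: +5 fires, +2 burnt (F count now 5)
Step 3: +4 fires, +5 burnt (F count now 4)
Step 4: +3 fires, +4 burnt (F count now 3)
Step 5: +1 fires, +3 burnt (F count now 1)
Step 6: +1 fires, +1 burnt (F count now 1)
Step 7: +0 fires, +1 burnt (F count now 0)
Fire out after step 7
Initially T: 20, now '.': 26
Total burnt (originally-T cells now '.'): 16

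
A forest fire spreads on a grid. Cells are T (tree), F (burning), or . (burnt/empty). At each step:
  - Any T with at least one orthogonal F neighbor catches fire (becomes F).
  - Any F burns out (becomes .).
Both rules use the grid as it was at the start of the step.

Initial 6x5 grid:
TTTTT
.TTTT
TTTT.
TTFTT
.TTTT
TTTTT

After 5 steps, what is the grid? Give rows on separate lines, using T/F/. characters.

Step 1: 4 trees catch fire, 1 burn out
  TTTTT
  .TTTT
  TTFT.
  TF.FT
  .TFTT
  TTTTT
Step 2: 8 trees catch fire, 4 burn out
  TTTTT
  .TFTT
  TF.F.
  F...F
  .F.FT
  TTFTT
Step 3: 7 trees catch fire, 8 burn out
  TTFTT
  .F.FT
  F....
  .....
  ....F
  TF.FT
Step 4: 5 trees catch fire, 7 burn out
  TF.FT
  ....F
  .....
  .....
  .....
  F...F
Step 5: 2 trees catch fire, 5 burn out
  F...F
  .....
  .....
  .....
  .....
  .....

F...F
.....
.....
.....
.....
.....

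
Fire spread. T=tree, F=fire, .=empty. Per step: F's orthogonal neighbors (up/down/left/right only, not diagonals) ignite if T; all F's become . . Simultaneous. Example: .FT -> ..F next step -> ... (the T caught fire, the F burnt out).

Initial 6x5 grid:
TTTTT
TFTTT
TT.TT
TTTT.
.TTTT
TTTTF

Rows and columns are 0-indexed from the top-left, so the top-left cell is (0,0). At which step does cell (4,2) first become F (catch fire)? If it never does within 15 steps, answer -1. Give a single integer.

Step 1: cell (4,2)='T' (+6 fires, +2 burnt)
Step 2: cell (4,2)='T' (+7 fires, +6 burnt)
Step 3: cell (4,2)='F' (+9 fires, +7 burnt)
  -> target ignites at step 3
Step 4: cell (4,2)='.' (+3 fires, +9 burnt)
Step 5: cell (4,2)='.' (+0 fires, +3 burnt)
  fire out at step 5

3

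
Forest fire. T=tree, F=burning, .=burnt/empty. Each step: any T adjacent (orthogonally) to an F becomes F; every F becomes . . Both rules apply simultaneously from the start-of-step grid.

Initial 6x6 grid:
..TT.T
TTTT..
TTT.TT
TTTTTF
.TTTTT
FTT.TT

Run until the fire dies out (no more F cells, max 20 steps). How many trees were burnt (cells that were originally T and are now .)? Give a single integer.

Answer: 25

Derivation:
Step 1: +4 fires, +2 burnt (F count now 4)
Step 2: +6 fires, +4 burnt (F count now 6)
Step 3: +5 fires, +6 burnt (F count now 5)
Step 4: +3 fires, +5 burnt (F count now 3)
Step 5: +3 fires, +3 burnt (F count now 3)
Step 6: +3 fires, +3 burnt (F count now 3)
Step 7: +1 fires, +3 burnt (F count now 1)
Step 8: +0 fires, +1 burnt (F count now 0)
Fire out after step 8
Initially T: 26, now '.': 35
Total burnt (originally-T cells now '.'): 25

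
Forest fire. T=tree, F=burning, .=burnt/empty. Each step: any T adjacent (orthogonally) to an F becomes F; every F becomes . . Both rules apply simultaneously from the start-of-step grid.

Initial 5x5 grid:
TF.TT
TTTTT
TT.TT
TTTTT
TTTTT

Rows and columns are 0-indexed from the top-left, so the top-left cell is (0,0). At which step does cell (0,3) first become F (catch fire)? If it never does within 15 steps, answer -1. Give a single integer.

Step 1: cell (0,3)='T' (+2 fires, +1 burnt)
Step 2: cell (0,3)='T' (+3 fires, +2 burnt)
Step 3: cell (0,3)='T' (+3 fires, +3 burnt)
Step 4: cell (0,3)='F' (+6 fires, +3 burnt)
  -> target ignites at step 4
Step 5: cell (0,3)='.' (+5 fires, +6 burnt)
Step 6: cell (0,3)='.' (+2 fires, +5 burnt)
Step 7: cell (0,3)='.' (+1 fires, +2 burnt)
Step 8: cell (0,3)='.' (+0 fires, +1 burnt)
  fire out at step 8

4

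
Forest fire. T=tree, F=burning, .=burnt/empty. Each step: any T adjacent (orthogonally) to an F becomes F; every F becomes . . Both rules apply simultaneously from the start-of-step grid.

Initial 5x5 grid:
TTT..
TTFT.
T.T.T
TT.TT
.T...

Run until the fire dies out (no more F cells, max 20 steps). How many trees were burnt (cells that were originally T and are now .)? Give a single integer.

Step 1: +4 fires, +1 burnt (F count now 4)
Step 2: +2 fires, +4 burnt (F count now 2)
Step 3: +2 fires, +2 burnt (F count now 2)
Step 4: +1 fires, +2 burnt (F count now 1)
Step 5: +1 fires, +1 burnt (F count now 1)
Step 6: +1 fires, +1 burnt (F count now 1)
Step 7: +0 fires, +1 burnt (F count now 0)
Fire out after step 7
Initially T: 14, now '.': 22
Total burnt (originally-T cells now '.'): 11

Answer: 11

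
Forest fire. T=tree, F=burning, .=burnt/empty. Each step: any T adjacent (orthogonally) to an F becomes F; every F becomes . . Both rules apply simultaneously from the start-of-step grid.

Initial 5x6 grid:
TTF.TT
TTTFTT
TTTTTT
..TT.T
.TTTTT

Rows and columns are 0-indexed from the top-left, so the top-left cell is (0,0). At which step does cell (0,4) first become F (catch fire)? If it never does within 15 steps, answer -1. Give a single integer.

Step 1: cell (0,4)='T' (+4 fires, +2 burnt)
Step 2: cell (0,4)='F' (+7 fires, +4 burnt)
  -> target ignites at step 2
Step 3: cell (0,4)='.' (+6 fires, +7 burnt)
Step 4: cell (0,4)='.' (+4 fires, +6 burnt)
Step 5: cell (0,4)='.' (+2 fires, +4 burnt)
Step 6: cell (0,4)='.' (+0 fires, +2 burnt)
  fire out at step 6

2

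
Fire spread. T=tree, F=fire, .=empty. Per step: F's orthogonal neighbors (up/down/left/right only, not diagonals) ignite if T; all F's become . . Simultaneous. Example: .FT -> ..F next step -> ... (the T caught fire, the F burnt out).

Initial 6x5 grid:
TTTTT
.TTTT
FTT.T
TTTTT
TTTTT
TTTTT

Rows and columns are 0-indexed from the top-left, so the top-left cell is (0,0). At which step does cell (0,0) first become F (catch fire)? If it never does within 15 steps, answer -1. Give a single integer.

Step 1: cell (0,0)='T' (+2 fires, +1 burnt)
Step 2: cell (0,0)='T' (+4 fires, +2 burnt)
Step 3: cell (0,0)='T' (+5 fires, +4 burnt)
Step 4: cell (0,0)='F' (+6 fires, +5 burnt)
  -> target ignites at step 4
Step 5: cell (0,0)='.' (+5 fires, +6 burnt)
Step 6: cell (0,0)='.' (+4 fires, +5 burnt)
Step 7: cell (0,0)='.' (+1 fires, +4 burnt)
Step 8: cell (0,0)='.' (+0 fires, +1 burnt)
  fire out at step 8

4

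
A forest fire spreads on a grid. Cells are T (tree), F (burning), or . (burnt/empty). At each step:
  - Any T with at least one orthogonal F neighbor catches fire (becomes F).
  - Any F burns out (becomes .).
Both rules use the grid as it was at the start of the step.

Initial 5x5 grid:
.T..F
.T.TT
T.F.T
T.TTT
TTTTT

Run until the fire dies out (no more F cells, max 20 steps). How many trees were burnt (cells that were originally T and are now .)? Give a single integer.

Answer: 13

Derivation:
Step 1: +2 fires, +2 burnt (F count now 2)
Step 2: +4 fires, +2 burnt (F count now 4)
Step 3: +3 fires, +4 burnt (F count now 3)
Step 4: +2 fires, +3 burnt (F count now 2)
Step 5: +1 fires, +2 burnt (F count now 1)
Step 6: +1 fires, +1 burnt (F count now 1)
Step 7: +0 fires, +1 burnt (F count now 0)
Fire out after step 7
Initially T: 15, now '.': 23
Total burnt (originally-T cells now '.'): 13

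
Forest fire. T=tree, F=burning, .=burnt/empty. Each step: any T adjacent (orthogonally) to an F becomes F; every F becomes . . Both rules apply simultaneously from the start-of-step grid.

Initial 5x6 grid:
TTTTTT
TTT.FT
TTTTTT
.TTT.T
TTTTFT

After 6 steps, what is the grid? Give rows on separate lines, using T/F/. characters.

Step 1: 5 trees catch fire, 2 burn out
  TTTTFT
  TTT..F
  TTTTFT
  .TTT.T
  TTTF.F
Step 2: 7 trees catch fire, 5 burn out
  TTTF.F
  TTT...
  TTTF.F
  .TTF.F
  TTF...
Step 3: 4 trees catch fire, 7 burn out
  TTF...
  TTT...
  TTF...
  .TF...
  TF....
Step 4: 5 trees catch fire, 4 burn out
  TF....
  TTF...
  TF....
  .F....
  F.....
Step 5: 3 trees catch fire, 5 burn out
  F.....
  TF....
  F.....
  ......
  ......
Step 6: 1 trees catch fire, 3 burn out
  ......
  F.....
  ......
  ......
  ......

......
F.....
......
......
......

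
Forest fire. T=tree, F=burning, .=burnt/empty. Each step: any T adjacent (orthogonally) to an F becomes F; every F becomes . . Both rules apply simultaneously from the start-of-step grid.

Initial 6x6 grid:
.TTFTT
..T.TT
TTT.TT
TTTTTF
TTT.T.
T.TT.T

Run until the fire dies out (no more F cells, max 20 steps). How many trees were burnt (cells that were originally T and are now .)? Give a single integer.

Answer: 24

Derivation:
Step 1: +4 fires, +2 burnt (F count now 4)
Step 2: +8 fires, +4 burnt (F count now 8)
Step 3: +2 fires, +8 burnt (F count now 2)
Step 4: +3 fires, +2 burnt (F count now 3)
Step 5: +4 fires, +3 burnt (F count now 4)
Step 6: +2 fires, +4 burnt (F count now 2)
Step 7: +1 fires, +2 burnt (F count now 1)
Step 8: +0 fires, +1 burnt (F count now 0)
Fire out after step 8
Initially T: 25, now '.': 35
Total burnt (originally-T cells now '.'): 24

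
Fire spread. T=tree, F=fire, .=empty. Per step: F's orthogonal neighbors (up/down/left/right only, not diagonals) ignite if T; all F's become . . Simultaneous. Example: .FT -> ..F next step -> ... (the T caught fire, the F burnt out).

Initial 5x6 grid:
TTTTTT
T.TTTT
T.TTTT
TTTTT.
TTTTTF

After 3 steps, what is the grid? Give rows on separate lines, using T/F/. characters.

Step 1: 1 trees catch fire, 1 burn out
  TTTTTT
  T.TTTT
  T.TTTT
  TTTTT.
  TTTTF.
Step 2: 2 trees catch fire, 1 burn out
  TTTTTT
  T.TTTT
  T.TTTT
  TTTTF.
  TTTF..
Step 3: 3 trees catch fire, 2 burn out
  TTTTTT
  T.TTTT
  T.TTFT
  TTTF..
  TTF...

TTTTTT
T.TTTT
T.TTFT
TTTF..
TTF...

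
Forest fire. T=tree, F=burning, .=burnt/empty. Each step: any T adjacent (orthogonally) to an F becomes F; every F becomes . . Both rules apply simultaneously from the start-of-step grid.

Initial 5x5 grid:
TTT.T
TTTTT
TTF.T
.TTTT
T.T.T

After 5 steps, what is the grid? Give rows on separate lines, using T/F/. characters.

Step 1: 3 trees catch fire, 1 burn out
  TTT.T
  TTFTT
  TF..T
  .TFTT
  T.T.T
Step 2: 7 trees catch fire, 3 burn out
  TTF.T
  TF.FT
  F...T
  .F.FT
  T.F.T
Step 3: 4 trees catch fire, 7 burn out
  TF..T
  F...F
  ....T
  ....F
  T...T
Step 4: 4 trees catch fire, 4 burn out
  F...F
  .....
  ....F
  .....
  T...F
Step 5: 0 trees catch fire, 4 burn out
  .....
  .....
  .....
  .....
  T....

.....
.....
.....
.....
T....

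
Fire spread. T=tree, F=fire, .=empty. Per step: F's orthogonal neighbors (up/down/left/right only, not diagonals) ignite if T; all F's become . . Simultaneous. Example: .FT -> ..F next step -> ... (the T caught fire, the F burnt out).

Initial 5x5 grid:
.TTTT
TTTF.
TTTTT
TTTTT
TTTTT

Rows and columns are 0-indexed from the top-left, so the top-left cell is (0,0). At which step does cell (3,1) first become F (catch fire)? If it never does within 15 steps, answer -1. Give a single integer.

Step 1: cell (3,1)='T' (+3 fires, +1 burnt)
Step 2: cell (3,1)='T' (+6 fires, +3 burnt)
Step 3: cell (3,1)='T' (+6 fires, +6 burnt)
Step 4: cell (3,1)='F' (+4 fires, +6 burnt)
  -> target ignites at step 4
Step 5: cell (3,1)='.' (+2 fires, +4 burnt)
Step 6: cell (3,1)='.' (+1 fires, +2 burnt)
Step 7: cell (3,1)='.' (+0 fires, +1 burnt)
  fire out at step 7

4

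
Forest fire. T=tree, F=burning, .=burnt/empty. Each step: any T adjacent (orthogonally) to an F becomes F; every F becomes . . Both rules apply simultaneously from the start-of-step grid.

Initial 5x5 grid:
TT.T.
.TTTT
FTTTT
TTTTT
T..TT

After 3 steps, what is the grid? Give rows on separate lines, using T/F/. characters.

Step 1: 2 trees catch fire, 1 burn out
  TT.T.
  .TTTT
  .FTTT
  FTTTT
  T..TT
Step 2: 4 trees catch fire, 2 burn out
  TT.T.
  .FTTT
  ..FTT
  .FTTT
  F..TT
Step 3: 4 trees catch fire, 4 burn out
  TF.T.
  ..FTT
  ...FT
  ..FTT
  ...TT

TF.T.
..FTT
...FT
..FTT
...TT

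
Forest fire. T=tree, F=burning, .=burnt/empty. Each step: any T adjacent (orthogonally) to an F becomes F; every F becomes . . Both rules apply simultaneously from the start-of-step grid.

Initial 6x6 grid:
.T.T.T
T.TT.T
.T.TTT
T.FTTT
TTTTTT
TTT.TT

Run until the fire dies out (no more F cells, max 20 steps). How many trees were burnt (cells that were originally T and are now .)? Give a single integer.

Answer: 23

Derivation:
Step 1: +2 fires, +1 burnt (F count now 2)
Step 2: +5 fires, +2 burnt (F count now 5)
Step 3: +6 fires, +5 burnt (F count now 6)
Step 4: +7 fires, +6 burnt (F count now 7)
Step 5: +2 fires, +7 burnt (F count now 2)
Step 6: +1 fires, +2 burnt (F count now 1)
Step 7: +0 fires, +1 burnt (F count now 0)
Fire out after step 7
Initially T: 26, now '.': 33
Total burnt (originally-T cells now '.'): 23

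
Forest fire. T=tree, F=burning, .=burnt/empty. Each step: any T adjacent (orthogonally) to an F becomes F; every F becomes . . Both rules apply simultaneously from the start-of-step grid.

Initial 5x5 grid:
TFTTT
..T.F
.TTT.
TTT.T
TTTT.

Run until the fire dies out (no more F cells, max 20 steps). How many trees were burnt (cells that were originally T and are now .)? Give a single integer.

Answer: 15

Derivation:
Step 1: +3 fires, +2 burnt (F count now 3)
Step 2: +2 fires, +3 burnt (F count now 2)
Step 3: +1 fires, +2 burnt (F count now 1)
Step 4: +3 fires, +1 burnt (F count now 3)
Step 5: +2 fires, +3 burnt (F count now 2)
Step 6: +3 fires, +2 burnt (F count now 3)
Step 7: +1 fires, +3 burnt (F count now 1)
Step 8: +0 fires, +1 burnt (F count now 0)
Fire out after step 8
Initially T: 16, now '.': 24
Total burnt (originally-T cells now '.'): 15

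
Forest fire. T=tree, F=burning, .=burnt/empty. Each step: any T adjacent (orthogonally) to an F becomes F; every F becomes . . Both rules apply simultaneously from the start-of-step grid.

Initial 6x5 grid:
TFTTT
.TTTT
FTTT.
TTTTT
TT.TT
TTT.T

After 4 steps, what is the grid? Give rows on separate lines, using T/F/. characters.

Step 1: 5 trees catch fire, 2 burn out
  F.FTT
  .FTTT
  .FTT.
  FTTTT
  TT.TT
  TTT.T
Step 2: 5 trees catch fire, 5 burn out
  ...FT
  ..FTT
  ..FT.
  .FTTT
  FT.TT
  TTT.T
Step 3: 6 trees catch fire, 5 burn out
  ....F
  ...FT
  ...F.
  ..FTT
  .F.TT
  FTT.T
Step 4: 3 trees catch fire, 6 burn out
  .....
  ....F
  .....
  ...FT
  ...TT
  .FT.T

.....
....F
.....
...FT
...TT
.FT.T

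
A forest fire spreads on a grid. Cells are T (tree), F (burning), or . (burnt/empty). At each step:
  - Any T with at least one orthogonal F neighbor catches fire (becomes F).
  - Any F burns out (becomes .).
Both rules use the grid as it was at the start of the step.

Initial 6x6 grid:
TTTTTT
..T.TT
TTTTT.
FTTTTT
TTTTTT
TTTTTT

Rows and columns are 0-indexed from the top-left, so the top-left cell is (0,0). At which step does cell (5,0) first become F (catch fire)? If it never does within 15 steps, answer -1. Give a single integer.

Step 1: cell (5,0)='T' (+3 fires, +1 burnt)
Step 2: cell (5,0)='F' (+4 fires, +3 burnt)
  -> target ignites at step 2
Step 3: cell (5,0)='.' (+4 fires, +4 burnt)
Step 4: cell (5,0)='.' (+5 fires, +4 burnt)
Step 5: cell (5,0)='.' (+5 fires, +5 burnt)
Step 6: cell (5,0)='.' (+5 fires, +5 burnt)
Step 7: cell (5,0)='.' (+4 fires, +5 burnt)
Step 8: cell (5,0)='.' (+1 fires, +4 burnt)
Step 9: cell (5,0)='.' (+0 fires, +1 burnt)
  fire out at step 9

2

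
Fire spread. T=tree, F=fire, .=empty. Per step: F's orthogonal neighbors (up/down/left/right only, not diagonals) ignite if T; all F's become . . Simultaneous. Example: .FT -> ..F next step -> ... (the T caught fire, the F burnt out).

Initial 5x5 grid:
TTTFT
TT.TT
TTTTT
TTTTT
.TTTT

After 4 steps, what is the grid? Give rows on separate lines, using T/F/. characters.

Step 1: 3 trees catch fire, 1 burn out
  TTF.F
  TT.FT
  TTTTT
  TTTTT
  .TTTT
Step 2: 3 trees catch fire, 3 burn out
  TF...
  TT..F
  TTTFT
  TTTTT
  .TTTT
Step 3: 5 trees catch fire, 3 burn out
  F....
  TF...
  TTF.F
  TTTFT
  .TTTT
Step 4: 5 trees catch fire, 5 burn out
  .....
  F....
  TF...
  TTF.F
  .TTFT

.....
F....
TF...
TTF.F
.TTFT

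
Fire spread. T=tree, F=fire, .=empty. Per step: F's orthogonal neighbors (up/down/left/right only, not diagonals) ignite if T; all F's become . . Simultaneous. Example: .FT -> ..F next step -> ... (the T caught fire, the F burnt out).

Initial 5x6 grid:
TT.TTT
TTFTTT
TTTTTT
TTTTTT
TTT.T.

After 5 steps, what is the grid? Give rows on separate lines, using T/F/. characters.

Step 1: 3 trees catch fire, 1 burn out
  TT.TTT
  TF.FTT
  TTFTTT
  TTTTTT
  TTT.T.
Step 2: 7 trees catch fire, 3 burn out
  TF.FTT
  F...FT
  TF.FTT
  TTFTTT
  TTT.T.
Step 3: 8 trees catch fire, 7 burn out
  F...FT
  .....F
  F...FT
  TF.FTT
  TTF.T.
Step 4: 5 trees catch fire, 8 burn out
  .....F
  ......
  .....F
  F...FT
  TF..T.
Step 5: 3 trees catch fire, 5 burn out
  ......
  ......
  ......
  .....F
  F...F.

......
......
......
.....F
F...F.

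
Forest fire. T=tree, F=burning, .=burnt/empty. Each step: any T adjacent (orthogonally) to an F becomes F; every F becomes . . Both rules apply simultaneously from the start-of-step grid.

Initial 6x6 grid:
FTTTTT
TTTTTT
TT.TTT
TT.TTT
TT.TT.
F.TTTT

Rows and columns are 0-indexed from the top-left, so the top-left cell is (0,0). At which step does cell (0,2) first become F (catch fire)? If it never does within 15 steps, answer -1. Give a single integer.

Step 1: cell (0,2)='T' (+3 fires, +2 burnt)
Step 2: cell (0,2)='F' (+5 fires, +3 burnt)
  -> target ignites at step 2
Step 3: cell (0,2)='.' (+4 fires, +5 burnt)
Step 4: cell (0,2)='.' (+2 fires, +4 burnt)
Step 5: cell (0,2)='.' (+3 fires, +2 burnt)
Step 6: cell (0,2)='.' (+3 fires, +3 burnt)
Step 7: cell (0,2)='.' (+3 fires, +3 burnt)
Step 8: cell (0,2)='.' (+3 fires, +3 burnt)
Step 9: cell (0,2)='.' (+2 fires, +3 burnt)
Step 10: cell (0,2)='.' (+1 fires, +2 burnt)
Step 11: cell (0,2)='.' (+0 fires, +1 burnt)
  fire out at step 11

2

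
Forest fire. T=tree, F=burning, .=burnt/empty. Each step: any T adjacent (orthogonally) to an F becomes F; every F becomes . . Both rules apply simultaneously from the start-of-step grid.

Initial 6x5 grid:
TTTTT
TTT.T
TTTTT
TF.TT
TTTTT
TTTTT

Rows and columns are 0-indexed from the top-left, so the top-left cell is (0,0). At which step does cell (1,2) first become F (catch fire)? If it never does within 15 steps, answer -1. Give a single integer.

Step 1: cell (1,2)='T' (+3 fires, +1 burnt)
Step 2: cell (1,2)='T' (+6 fires, +3 burnt)
Step 3: cell (1,2)='F' (+7 fires, +6 burnt)
  -> target ignites at step 3
Step 4: cell (1,2)='.' (+6 fires, +7 burnt)
Step 5: cell (1,2)='.' (+4 fires, +6 burnt)
Step 6: cell (1,2)='.' (+1 fires, +4 burnt)
Step 7: cell (1,2)='.' (+0 fires, +1 burnt)
  fire out at step 7

3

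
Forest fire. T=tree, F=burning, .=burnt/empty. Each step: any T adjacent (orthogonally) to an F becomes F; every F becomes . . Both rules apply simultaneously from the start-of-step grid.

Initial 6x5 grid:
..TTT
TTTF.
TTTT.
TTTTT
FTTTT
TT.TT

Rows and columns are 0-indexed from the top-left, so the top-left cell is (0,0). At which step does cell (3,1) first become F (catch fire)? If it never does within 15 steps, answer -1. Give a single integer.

Step 1: cell (3,1)='T' (+6 fires, +2 burnt)
Step 2: cell (3,1)='F' (+9 fires, +6 burnt)
  -> target ignites at step 2
Step 3: cell (3,1)='.' (+5 fires, +9 burnt)
Step 4: cell (3,1)='.' (+2 fires, +5 burnt)
Step 5: cell (3,1)='.' (+1 fires, +2 burnt)
Step 6: cell (3,1)='.' (+0 fires, +1 burnt)
  fire out at step 6

2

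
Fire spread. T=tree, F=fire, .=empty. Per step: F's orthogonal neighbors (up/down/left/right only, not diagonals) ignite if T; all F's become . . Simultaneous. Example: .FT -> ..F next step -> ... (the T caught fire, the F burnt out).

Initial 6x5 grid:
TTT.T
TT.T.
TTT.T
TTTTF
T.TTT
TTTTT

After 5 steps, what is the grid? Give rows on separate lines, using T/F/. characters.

Step 1: 3 trees catch fire, 1 burn out
  TTT.T
  TT.T.
  TTT.F
  TTTF.
  T.TTF
  TTTTT
Step 2: 3 trees catch fire, 3 burn out
  TTT.T
  TT.T.
  TTT..
  TTF..
  T.TF.
  TTTTF
Step 3: 4 trees catch fire, 3 burn out
  TTT.T
  TT.T.
  TTF..
  TF...
  T.F..
  TTTF.
Step 4: 3 trees catch fire, 4 burn out
  TTT.T
  TT.T.
  TF...
  F....
  T....
  TTF..
Step 5: 4 trees catch fire, 3 burn out
  TTT.T
  TF.T.
  F....
  .....
  F....
  TF...

TTT.T
TF.T.
F....
.....
F....
TF...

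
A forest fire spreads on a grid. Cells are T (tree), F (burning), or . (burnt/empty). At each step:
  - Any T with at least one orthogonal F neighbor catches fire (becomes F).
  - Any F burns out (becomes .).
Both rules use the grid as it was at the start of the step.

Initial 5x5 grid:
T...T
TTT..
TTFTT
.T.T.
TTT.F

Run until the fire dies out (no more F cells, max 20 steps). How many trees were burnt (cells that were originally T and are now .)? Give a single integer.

Answer: 13

Derivation:
Step 1: +3 fires, +2 burnt (F count now 3)
Step 2: +5 fires, +3 burnt (F count now 5)
Step 3: +2 fires, +5 burnt (F count now 2)
Step 4: +3 fires, +2 burnt (F count now 3)
Step 5: +0 fires, +3 burnt (F count now 0)
Fire out after step 5
Initially T: 14, now '.': 24
Total burnt (originally-T cells now '.'): 13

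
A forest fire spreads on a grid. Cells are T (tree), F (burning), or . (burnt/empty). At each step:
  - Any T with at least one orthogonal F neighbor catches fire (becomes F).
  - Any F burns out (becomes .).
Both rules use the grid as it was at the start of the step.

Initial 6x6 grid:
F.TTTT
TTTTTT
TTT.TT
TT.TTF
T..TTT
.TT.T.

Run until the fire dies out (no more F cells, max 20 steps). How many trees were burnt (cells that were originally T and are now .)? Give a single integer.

Answer: 24

Derivation:
Step 1: +4 fires, +2 burnt (F count now 4)
Step 2: +6 fires, +4 burnt (F count now 6)
Step 3: +7 fires, +6 burnt (F count now 7)
Step 4: +6 fires, +7 burnt (F count now 6)
Step 5: +1 fires, +6 burnt (F count now 1)
Step 6: +0 fires, +1 burnt (F count now 0)
Fire out after step 6
Initially T: 26, now '.': 34
Total burnt (originally-T cells now '.'): 24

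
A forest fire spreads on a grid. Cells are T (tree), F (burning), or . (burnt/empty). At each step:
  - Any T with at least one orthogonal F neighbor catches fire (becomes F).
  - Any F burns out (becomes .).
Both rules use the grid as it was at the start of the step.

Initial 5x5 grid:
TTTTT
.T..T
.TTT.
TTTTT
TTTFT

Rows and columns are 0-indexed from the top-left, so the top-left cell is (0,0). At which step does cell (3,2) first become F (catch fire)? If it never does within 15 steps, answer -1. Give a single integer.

Step 1: cell (3,2)='T' (+3 fires, +1 burnt)
Step 2: cell (3,2)='F' (+4 fires, +3 burnt)
  -> target ignites at step 2
Step 3: cell (3,2)='.' (+3 fires, +4 burnt)
Step 4: cell (3,2)='.' (+2 fires, +3 burnt)
Step 5: cell (3,2)='.' (+1 fires, +2 burnt)
Step 6: cell (3,2)='.' (+1 fires, +1 burnt)
Step 7: cell (3,2)='.' (+2 fires, +1 burnt)
Step 8: cell (3,2)='.' (+1 fires, +2 burnt)
Step 9: cell (3,2)='.' (+1 fires, +1 burnt)
Step 10: cell (3,2)='.' (+1 fires, +1 burnt)
Step 11: cell (3,2)='.' (+0 fires, +1 burnt)
  fire out at step 11

2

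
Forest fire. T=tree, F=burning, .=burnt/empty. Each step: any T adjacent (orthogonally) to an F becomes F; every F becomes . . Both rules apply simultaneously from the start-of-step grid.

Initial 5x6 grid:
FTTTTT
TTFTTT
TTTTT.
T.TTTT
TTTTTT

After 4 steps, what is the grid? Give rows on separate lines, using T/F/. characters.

Step 1: 6 trees catch fire, 2 burn out
  .FFTTT
  FF.FTT
  TTFTT.
  T.TTTT
  TTTTTT
Step 2: 6 trees catch fire, 6 burn out
  ...FTT
  ....FT
  FF.FT.
  T.FTTT
  TTTTTT
Step 3: 6 trees catch fire, 6 burn out
  ....FT
  .....F
  ....F.
  F..FTT
  TTFTTT
Step 4: 5 trees catch fire, 6 burn out
  .....F
  ......
  ......
  ....FT
  FF.FTT

.....F
......
......
....FT
FF.FTT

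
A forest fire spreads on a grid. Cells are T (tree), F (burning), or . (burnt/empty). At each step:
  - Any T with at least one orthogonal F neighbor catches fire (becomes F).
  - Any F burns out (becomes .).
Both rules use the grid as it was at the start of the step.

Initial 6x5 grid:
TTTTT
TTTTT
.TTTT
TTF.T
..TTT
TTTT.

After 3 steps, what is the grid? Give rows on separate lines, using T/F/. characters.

Step 1: 3 trees catch fire, 1 burn out
  TTTTT
  TTTTT
  .TFTT
  TF..T
  ..FTT
  TTTT.
Step 2: 6 trees catch fire, 3 burn out
  TTTTT
  TTFTT
  .F.FT
  F...T
  ...FT
  TTFT.
Step 3: 7 trees catch fire, 6 burn out
  TTFTT
  TF.FT
  ....F
  ....T
  ....F
  TF.F.

TTFTT
TF.FT
....F
....T
....F
TF.F.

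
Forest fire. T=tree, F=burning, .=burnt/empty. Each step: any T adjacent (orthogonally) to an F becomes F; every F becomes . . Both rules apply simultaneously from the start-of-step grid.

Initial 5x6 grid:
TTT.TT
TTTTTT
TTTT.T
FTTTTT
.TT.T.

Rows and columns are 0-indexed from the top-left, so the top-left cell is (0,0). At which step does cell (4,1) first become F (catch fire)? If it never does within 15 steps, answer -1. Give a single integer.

Step 1: cell (4,1)='T' (+2 fires, +1 burnt)
Step 2: cell (4,1)='F' (+4 fires, +2 burnt)
  -> target ignites at step 2
Step 3: cell (4,1)='.' (+5 fires, +4 burnt)
Step 4: cell (4,1)='.' (+4 fires, +5 burnt)
Step 5: cell (4,1)='.' (+4 fires, +4 burnt)
Step 6: cell (4,1)='.' (+2 fires, +4 burnt)
Step 7: cell (4,1)='.' (+2 fires, +2 burnt)
Step 8: cell (4,1)='.' (+1 fires, +2 burnt)
Step 9: cell (4,1)='.' (+0 fires, +1 burnt)
  fire out at step 9

2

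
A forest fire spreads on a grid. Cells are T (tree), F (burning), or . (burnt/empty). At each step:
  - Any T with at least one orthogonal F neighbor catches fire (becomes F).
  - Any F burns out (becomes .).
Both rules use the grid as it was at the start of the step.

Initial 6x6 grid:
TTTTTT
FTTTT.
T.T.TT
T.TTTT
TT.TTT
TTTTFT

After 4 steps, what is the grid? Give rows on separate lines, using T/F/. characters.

Step 1: 6 trees catch fire, 2 burn out
  FTTTTT
  .FTTT.
  F.T.TT
  T.TTTT
  TT.TFT
  TTTF.F
Step 2: 7 trees catch fire, 6 burn out
  .FTTTT
  ..FTT.
  ..T.TT
  F.TTFT
  TT.F.F
  TTF...
Step 3: 8 trees catch fire, 7 burn out
  ..FTTT
  ...FT.
  ..F.FT
  ..TF.F
  FT....
  TF....
Step 4: 6 trees catch fire, 8 burn out
  ...FTT
  ....F.
  .....F
  ..F...
  .F....
  F.....

...FTT
....F.
.....F
..F...
.F....
F.....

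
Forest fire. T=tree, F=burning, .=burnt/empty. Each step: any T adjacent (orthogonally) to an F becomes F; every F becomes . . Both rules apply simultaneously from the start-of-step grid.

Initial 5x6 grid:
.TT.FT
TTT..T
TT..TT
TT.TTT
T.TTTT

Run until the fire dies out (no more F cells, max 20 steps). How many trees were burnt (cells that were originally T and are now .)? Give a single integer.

Answer: 11

Derivation:
Step 1: +1 fires, +1 burnt (F count now 1)
Step 2: +1 fires, +1 burnt (F count now 1)
Step 3: +1 fires, +1 burnt (F count now 1)
Step 4: +2 fires, +1 burnt (F count now 2)
Step 5: +2 fires, +2 burnt (F count now 2)
Step 6: +2 fires, +2 burnt (F count now 2)
Step 7: +1 fires, +2 burnt (F count now 1)
Step 8: +1 fires, +1 burnt (F count now 1)
Step 9: +0 fires, +1 burnt (F count now 0)
Fire out after step 9
Initially T: 21, now '.': 20
Total burnt (originally-T cells now '.'): 11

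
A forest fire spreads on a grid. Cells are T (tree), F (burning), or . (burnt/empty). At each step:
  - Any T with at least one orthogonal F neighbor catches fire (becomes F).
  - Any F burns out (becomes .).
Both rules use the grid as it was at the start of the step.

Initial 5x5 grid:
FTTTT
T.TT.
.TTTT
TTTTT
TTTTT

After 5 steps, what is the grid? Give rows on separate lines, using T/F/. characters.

Step 1: 2 trees catch fire, 1 burn out
  .FTTT
  F.TT.
  .TTTT
  TTTTT
  TTTTT
Step 2: 1 trees catch fire, 2 burn out
  ..FTT
  ..TT.
  .TTTT
  TTTTT
  TTTTT
Step 3: 2 trees catch fire, 1 burn out
  ...FT
  ..FT.
  .TTTT
  TTTTT
  TTTTT
Step 4: 3 trees catch fire, 2 burn out
  ....F
  ...F.
  .TFTT
  TTTTT
  TTTTT
Step 5: 3 trees catch fire, 3 burn out
  .....
  .....
  .F.FT
  TTFTT
  TTTTT

.....
.....
.F.FT
TTFTT
TTTTT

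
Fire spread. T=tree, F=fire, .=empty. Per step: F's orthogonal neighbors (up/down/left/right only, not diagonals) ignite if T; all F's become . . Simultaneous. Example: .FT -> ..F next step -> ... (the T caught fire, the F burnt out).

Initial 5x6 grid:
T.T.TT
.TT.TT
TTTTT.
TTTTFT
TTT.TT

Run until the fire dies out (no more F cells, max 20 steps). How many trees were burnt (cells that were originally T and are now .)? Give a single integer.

Answer: 22

Derivation:
Step 1: +4 fires, +1 burnt (F count now 4)
Step 2: +4 fires, +4 burnt (F count now 4)
Step 3: +5 fires, +4 burnt (F count now 5)
Step 4: +5 fires, +5 burnt (F count now 5)
Step 5: +4 fires, +5 burnt (F count now 4)
Step 6: +0 fires, +4 burnt (F count now 0)
Fire out after step 6
Initially T: 23, now '.': 29
Total burnt (originally-T cells now '.'): 22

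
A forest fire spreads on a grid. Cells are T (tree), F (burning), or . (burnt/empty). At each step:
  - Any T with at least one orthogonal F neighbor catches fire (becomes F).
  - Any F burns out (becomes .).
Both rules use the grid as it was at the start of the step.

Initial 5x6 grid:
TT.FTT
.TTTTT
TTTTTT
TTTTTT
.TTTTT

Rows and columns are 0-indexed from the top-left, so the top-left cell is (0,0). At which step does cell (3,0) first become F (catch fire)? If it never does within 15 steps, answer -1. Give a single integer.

Step 1: cell (3,0)='T' (+2 fires, +1 burnt)
Step 2: cell (3,0)='T' (+4 fires, +2 burnt)
Step 3: cell (3,0)='T' (+5 fires, +4 burnt)
Step 4: cell (3,0)='T' (+6 fires, +5 burnt)
Step 5: cell (3,0)='T' (+6 fires, +6 burnt)
Step 6: cell (3,0)='F' (+3 fires, +6 burnt)
  -> target ignites at step 6
Step 7: cell (3,0)='.' (+0 fires, +3 burnt)
  fire out at step 7

6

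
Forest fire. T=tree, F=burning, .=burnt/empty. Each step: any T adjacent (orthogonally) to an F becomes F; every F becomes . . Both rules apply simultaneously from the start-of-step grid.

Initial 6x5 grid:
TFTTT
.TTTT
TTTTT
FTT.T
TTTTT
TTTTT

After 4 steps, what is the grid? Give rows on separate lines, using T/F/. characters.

Step 1: 6 trees catch fire, 2 burn out
  F.FTT
  .FTTT
  FTTTT
  .FT.T
  FTTTT
  TTTTT
Step 2: 6 trees catch fire, 6 burn out
  ...FT
  ..FTT
  .FTTT
  ..F.T
  .FTTT
  FTTTT
Step 3: 5 trees catch fire, 6 burn out
  ....F
  ...FT
  ..FTT
  ....T
  ..FTT
  .FTTT
Step 4: 4 trees catch fire, 5 burn out
  .....
  ....F
  ...FT
  ....T
  ...FT
  ..FTT

.....
....F
...FT
....T
...FT
..FTT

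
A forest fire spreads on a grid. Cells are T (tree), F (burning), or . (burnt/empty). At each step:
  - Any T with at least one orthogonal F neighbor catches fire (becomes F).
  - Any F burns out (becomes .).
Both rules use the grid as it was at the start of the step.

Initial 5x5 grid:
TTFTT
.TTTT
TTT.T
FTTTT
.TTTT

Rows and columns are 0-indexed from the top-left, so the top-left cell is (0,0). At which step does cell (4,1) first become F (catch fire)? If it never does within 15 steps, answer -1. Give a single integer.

Step 1: cell (4,1)='T' (+5 fires, +2 burnt)
Step 2: cell (4,1)='F' (+8 fires, +5 burnt)
  -> target ignites at step 2
Step 3: cell (4,1)='.' (+3 fires, +8 burnt)
Step 4: cell (4,1)='.' (+3 fires, +3 burnt)
Step 5: cell (4,1)='.' (+1 fires, +3 burnt)
Step 6: cell (4,1)='.' (+0 fires, +1 burnt)
  fire out at step 6

2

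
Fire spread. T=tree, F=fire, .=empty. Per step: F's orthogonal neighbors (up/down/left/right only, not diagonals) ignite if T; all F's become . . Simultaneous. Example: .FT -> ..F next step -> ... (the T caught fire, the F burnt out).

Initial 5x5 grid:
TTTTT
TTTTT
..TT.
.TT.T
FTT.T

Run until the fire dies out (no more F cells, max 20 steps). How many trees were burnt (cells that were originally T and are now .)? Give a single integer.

Step 1: +1 fires, +1 burnt (F count now 1)
Step 2: +2 fires, +1 burnt (F count now 2)
Step 3: +1 fires, +2 burnt (F count now 1)
Step 4: +1 fires, +1 burnt (F count now 1)
Step 5: +2 fires, +1 burnt (F count now 2)
Step 6: +3 fires, +2 burnt (F count now 3)
Step 7: +4 fires, +3 burnt (F count now 4)
Step 8: +2 fires, +4 burnt (F count now 2)
Step 9: +0 fires, +2 burnt (F count now 0)
Fire out after step 9
Initially T: 18, now '.': 23
Total burnt (originally-T cells now '.'): 16

Answer: 16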